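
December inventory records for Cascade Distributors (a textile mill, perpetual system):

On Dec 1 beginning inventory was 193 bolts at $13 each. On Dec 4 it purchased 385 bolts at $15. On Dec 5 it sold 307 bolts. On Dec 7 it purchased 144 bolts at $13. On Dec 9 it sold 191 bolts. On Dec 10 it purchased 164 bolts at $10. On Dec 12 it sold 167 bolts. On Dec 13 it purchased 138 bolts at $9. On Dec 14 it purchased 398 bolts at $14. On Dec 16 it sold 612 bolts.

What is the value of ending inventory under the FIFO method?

Dec 5, 307 sold [FIFO — oldest first]: 193 @ $13 + 114 @ $15 = $4,219
Dec 9, 191 sold [FIFO — oldest first]: 191 @ $15 = $2,865
Dec 12, 167 sold [FIFO — oldest first]: 80 @ $15 + 87 @ $13 = $2,331
Dec 16, 612 sold [FIFO — oldest first]: 57 @ $13 + 164 @ $10 + 138 @ $9 + 253 @ $14 = $7,165
Total COGS = $4,219 + $2,865 + $2,331 + $7,165 = $16,580
Ending inventory: 145 @ $14 = $2,030

Ending inventory = $2,030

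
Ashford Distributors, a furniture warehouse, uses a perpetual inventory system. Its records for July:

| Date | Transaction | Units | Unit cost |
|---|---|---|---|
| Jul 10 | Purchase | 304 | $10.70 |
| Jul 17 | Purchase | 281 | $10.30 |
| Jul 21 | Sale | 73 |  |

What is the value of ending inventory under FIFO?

Jul 21, 73 sold [FIFO — oldest first]: 73 @ $10.70 = $781.10
Ending inventory: 231 @ $10.70 + 281 @ $10.30 = $5,366.00

Ending inventory = $5,366.00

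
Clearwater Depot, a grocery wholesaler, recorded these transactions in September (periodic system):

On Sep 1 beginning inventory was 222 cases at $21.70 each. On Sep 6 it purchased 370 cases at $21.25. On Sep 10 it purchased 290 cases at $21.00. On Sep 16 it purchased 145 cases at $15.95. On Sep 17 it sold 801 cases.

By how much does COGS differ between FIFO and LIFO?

$888.65

FIFO COGS: 222 @ $21.70 + 370 @ $21.25 + 209 @ $21.00 = $17,068.90
LIFO COGS: 145 @ $15.95 + 290 @ $21.00 + 366 @ $21.25 = $16,180.25
Difference = |$17,068.90 − $16,180.25| = $888.65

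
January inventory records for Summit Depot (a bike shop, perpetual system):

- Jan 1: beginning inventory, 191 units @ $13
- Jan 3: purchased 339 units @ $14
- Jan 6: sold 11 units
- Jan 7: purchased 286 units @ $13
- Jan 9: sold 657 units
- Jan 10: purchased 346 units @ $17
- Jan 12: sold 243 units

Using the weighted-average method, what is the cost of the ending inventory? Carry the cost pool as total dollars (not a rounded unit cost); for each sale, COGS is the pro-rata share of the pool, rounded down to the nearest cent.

After Jan 1: 191 on hand, pool $2,483.00 (≈ $13.0000 each)
After Jan 3: 530 on hand, pool $7,229.00 (≈ $13.6396 each)
Jan 6, sell 11: 11/530 × $7,229.00 → $150.03
After Jan 7: 805 on hand, pool $10,796.97 (≈ $13.4124 each)
Jan 9, sell 657: 657/805 × $10,796.97 → $8,811.93
After Jan 10: 494 on hand, pool $7,867.04 (≈ $15.9252 each)
Jan 12, sell 243: 243/494 × $7,867.04 → $3,869.81
Total COGS = $150.03 + $8,811.93 + $3,869.81 = $12,831.77
Ending inventory (cost pool remaining) = $3,997.23
Check: goods available $16,829.00 = COGS $12,831.77 + ending $3,997.23

Ending inventory = $3,997.23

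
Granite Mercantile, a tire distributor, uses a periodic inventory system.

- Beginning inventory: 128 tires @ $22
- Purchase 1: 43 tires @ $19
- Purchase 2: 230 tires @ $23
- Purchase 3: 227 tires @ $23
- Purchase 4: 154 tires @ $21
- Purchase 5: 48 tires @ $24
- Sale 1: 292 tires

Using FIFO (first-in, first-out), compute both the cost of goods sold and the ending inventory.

COGS = $6,416; ending inventory = $12,114

Sale 1 (292) [FIFO — oldest first]: 128 @ $22 + 43 @ $19 + 121 @ $23 = $6,416
Ending inventory: 109 @ $23 + 227 @ $23 + 154 @ $21 + 48 @ $24 = $12,114
Check: goods available $18,530 = COGS $6,416 + ending $12,114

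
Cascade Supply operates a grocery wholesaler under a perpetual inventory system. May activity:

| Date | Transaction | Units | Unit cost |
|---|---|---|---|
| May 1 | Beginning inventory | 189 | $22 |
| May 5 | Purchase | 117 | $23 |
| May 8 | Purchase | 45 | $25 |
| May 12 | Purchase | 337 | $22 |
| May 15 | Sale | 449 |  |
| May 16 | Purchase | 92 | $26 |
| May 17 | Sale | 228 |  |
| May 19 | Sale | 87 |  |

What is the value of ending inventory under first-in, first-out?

Ending inventory = $416

May 15, 449 sold [FIFO — oldest first]: 189 @ $22 + 117 @ $23 + 45 @ $25 + 98 @ $22 = $10,130
May 17, 228 sold [FIFO — oldest first]: 228 @ $22 = $5,016
May 19, 87 sold [FIFO — oldest first]: 11 @ $22 + 76 @ $26 = $2,218
Total COGS = $10,130 + $5,016 + $2,218 = $17,364
Ending inventory: 16 @ $26 = $416
Check: goods available $17,780 = COGS $17,364 + ending $416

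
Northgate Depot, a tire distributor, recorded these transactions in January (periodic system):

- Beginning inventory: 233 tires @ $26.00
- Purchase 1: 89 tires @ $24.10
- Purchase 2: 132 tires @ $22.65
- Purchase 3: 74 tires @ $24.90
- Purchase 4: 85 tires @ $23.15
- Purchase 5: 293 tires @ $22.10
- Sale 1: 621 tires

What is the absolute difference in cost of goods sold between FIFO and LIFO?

FIFO COGS: 233 @ $26.00 + 89 @ $24.10 + 132 @ $22.65 + 74 @ $24.90 + 85 @ $23.15 + 8 @ $22.10 = $15,179.85
LIFO COGS: 293 @ $22.10 + 85 @ $23.15 + 74 @ $24.90 + 132 @ $22.65 + 37 @ $24.10 = $14,167.15
Difference = |$15,179.85 − $14,167.15| = $1,012.70

$1,012.70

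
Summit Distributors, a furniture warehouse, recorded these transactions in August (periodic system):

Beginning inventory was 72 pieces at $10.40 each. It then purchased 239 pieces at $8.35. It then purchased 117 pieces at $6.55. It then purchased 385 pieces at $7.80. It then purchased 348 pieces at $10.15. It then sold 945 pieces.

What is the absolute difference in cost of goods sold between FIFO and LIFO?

$241.20

FIFO COGS: 72 @ $10.40 + 239 @ $8.35 + 117 @ $6.55 + 385 @ $7.80 + 132 @ $10.15 = $7,853.60
LIFO COGS: 348 @ $10.15 + 385 @ $7.80 + 117 @ $6.55 + 95 @ $8.35 = $8,094.80
Difference = |$7,853.60 − $8,094.80| = $241.20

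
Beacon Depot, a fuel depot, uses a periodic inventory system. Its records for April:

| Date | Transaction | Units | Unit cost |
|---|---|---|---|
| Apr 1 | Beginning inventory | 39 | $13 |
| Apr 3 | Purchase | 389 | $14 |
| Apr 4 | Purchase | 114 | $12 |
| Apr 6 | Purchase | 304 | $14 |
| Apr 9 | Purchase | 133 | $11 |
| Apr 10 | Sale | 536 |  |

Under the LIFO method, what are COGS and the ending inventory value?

COGS = $6,907; ending inventory = $6,133

Apr 10, 536 sold [LIFO — newest first]: 133 @ $11 + 304 @ $14 + 99 @ $12 = $6,907
Ending inventory: 39 @ $13 + 389 @ $14 + 15 @ $12 = $6,133
Check: goods available $13,040 = COGS $6,907 + ending $6,133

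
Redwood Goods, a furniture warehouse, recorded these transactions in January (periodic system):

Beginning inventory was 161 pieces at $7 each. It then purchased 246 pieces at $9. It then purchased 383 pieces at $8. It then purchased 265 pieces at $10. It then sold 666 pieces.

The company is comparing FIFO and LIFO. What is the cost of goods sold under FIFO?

COGS = $5,413

FIFO COGS: 161 @ $7 + 246 @ $9 + 259 @ $8 = $5,413
LIFO COGS: 265 @ $10 + 383 @ $8 + 18 @ $9 = $5,876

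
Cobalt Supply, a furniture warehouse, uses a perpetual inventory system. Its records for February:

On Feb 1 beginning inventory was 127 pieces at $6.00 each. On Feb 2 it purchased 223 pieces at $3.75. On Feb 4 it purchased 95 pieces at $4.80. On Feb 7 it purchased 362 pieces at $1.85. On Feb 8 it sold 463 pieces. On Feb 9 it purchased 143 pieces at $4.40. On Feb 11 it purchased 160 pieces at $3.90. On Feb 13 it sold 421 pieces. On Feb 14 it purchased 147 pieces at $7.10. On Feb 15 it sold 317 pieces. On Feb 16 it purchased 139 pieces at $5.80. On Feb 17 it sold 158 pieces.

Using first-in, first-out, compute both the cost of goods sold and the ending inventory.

Feb 8, 463 sold [FIFO — oldest first]: 127 @ $6.00 + 223 @ $3.75 + 95 @ $4.80 + 18 @ $1.85 = $2,087.55
Feb 13, 421 sold [FIFO — oldest first]: 344 @ $1.85 + 77 @ $4.40 = $975.20
Feb 15, 317 sold [FIFO — oldest first]: 66 @ $4.40 + 160 @ $3.90 + 91 @ $7.10 = $1,560.50
Feb 17, 158 sold [FIFO — oldest first]: 56 @ $7.10 + 102 @ $5.80 = $989.20
Total COGS = $2,087.55 + $975.20 + $1,560.50 + $989.20 = $5,612.45
Ending inventory: 37 @ $5.80 = $214.60

COGS = $5,612.45; ending inventory = $214.60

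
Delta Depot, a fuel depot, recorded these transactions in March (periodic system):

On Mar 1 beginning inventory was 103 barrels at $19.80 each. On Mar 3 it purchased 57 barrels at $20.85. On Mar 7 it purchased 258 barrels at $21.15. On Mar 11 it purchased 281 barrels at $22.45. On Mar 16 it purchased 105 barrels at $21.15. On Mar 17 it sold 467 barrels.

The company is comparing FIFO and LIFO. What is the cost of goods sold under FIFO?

COGS = $9,784.60

FIFO COGS: 103 @ $19.80 + 57 @ $20.85 + 258 @ $21.15 + 49 @ $22.45 = $9,784.60
LIFO COGS: 105 @ $21.15 + 281 @ $22.45 + 81 @ $21.15 = $10,242.35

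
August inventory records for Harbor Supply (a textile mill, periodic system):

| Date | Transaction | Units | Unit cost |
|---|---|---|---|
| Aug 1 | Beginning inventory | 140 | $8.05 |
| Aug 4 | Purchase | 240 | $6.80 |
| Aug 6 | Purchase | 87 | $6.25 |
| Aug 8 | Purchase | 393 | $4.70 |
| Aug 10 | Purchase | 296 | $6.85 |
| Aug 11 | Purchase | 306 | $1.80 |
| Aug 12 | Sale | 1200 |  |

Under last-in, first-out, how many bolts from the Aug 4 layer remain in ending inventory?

Aug 12, 1200 sold [LIFO — newest first]: 306 @ $1.80 + 296 @ $6.85 + 393 @ $4.70 + 87 @ $6.25 + 118 @ $6.80 = $5,771.65
Ending inventory: 140 @ $8.05 + 122 @ $6.80 = $1,956.60

122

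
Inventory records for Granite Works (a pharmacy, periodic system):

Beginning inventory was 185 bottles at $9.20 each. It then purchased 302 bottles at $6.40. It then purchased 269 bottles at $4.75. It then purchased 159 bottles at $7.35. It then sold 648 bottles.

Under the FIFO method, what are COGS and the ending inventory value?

Sale 1 (648) [FIFO — oldest first]: 185 @ $9.20 + 302 @ $6.40 + 161 @ $4.75 = $4,399.55
Ending inventory: 108 @ $4.75 + 159 @ $7.35 = $1,681.65
Check: goods available $6,081.20 = COGS $4,399.55 + ending $1,681.65

COGS = $4,399.55; ending inventory = $1,681.65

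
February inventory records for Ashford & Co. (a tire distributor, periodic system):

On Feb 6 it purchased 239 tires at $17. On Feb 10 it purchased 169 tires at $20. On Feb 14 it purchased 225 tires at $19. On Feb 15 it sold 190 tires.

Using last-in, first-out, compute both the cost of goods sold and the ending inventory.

Feb 15, 190 sold [LIFO — newest first]: 190 @ $19 = $3,610
Ending inventory: 239 @ $17 + 169 @ $20 + 35 @ $19 = $8,108
Check: goods available $11,718 = COGS $3,610 + ending $8,108

COGS = $3,610; ending inventory = $8,108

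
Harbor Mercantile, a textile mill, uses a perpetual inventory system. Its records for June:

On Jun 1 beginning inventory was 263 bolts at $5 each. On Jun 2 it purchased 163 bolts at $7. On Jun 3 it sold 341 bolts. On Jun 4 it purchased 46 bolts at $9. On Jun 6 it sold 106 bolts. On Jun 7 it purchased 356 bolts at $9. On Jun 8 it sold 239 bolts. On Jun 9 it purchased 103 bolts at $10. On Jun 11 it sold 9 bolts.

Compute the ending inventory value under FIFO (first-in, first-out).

Jun 3, 341 sold [FIFO — oldest first]: 263 @ $5 + 78 @ $7 = $1,861
Jun 6, 106 sold [FIFO — oldest first]: 85 @ $7 + 21 @ $9 = $784
Jun 8, 239 sold [FIFO — oldest first]: 25 @ $9 + 214 @ $9 = $2,151
Jun 11, 9 sold [FIFO — oldest first]: 9 @ $9 = $81
Total COGS = $1,861 + $784 + $2,151 + $81 = $4,877
Ending inventory: 133 @ $9 + 103 @ $10 = $2,227

Ending inventory = $2,227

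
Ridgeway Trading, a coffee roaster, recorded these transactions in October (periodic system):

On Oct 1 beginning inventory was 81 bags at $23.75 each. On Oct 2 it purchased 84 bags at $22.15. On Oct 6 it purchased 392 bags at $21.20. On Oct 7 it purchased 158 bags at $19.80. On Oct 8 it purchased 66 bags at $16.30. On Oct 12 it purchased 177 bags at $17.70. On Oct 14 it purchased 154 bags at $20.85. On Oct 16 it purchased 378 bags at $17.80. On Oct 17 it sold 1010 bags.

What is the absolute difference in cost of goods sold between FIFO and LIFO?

$1,607.25

FIFO COGS: 81 @ $23.75 + 84 @ $22.15 + 392 @ $21.20 + 158 @ $19.80 + 66 @ $16.30 + 177 @ $17.70 + 52 @ $20.85 = $20,516.05
LIFO COGS: 378 @ $17.80 + 154 @ $20.85 + 177 @ $17.70 + 66 @ $16.30 + 158 @ $19.80 + 77 @ $21.20 = $18,908.80
Difference = |$20,516.05 − $18,908.80| = $1,607.25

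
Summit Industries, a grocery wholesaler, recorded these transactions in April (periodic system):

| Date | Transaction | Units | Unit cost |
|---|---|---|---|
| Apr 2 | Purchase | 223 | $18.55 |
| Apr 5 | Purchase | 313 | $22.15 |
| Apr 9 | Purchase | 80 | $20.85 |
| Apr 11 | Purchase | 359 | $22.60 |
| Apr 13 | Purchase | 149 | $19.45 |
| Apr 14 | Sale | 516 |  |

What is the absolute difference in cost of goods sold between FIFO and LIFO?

FIFO COGS: 223 @ $18.55 + 293 @ $22.15 = $10,626.60
LIFO COGS: 149 @ $19.45 + 359 @ $22.60 + 8 @ $20.85 = $11,178.25
Difference = |$10,626.60 − $11,178.25| = $551.65

$551.65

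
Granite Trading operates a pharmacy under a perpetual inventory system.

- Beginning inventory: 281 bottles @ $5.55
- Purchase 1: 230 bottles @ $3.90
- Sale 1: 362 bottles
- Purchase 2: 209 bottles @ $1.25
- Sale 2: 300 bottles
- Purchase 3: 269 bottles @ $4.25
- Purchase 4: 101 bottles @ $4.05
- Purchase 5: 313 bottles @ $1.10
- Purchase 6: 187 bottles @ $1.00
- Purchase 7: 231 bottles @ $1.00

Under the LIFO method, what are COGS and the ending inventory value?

COGS = $2,395.90; ending inventory = $2,636.50

Sale 1 (362) [LIFO — newest first]: 230 @ $3.90 + 132 @ $5.55 = $1,629.60
Sale 2 (300) [LIFO — newest first]: 209 @ $1.25 + 91 @ $5.55 = $766.30
Total COGS = $1,629.60 + $766.30 = $2,395.90
Ending inventory: 58 @ $5.55 + 269 @ $4.25 + 101 @ $4.05 + 313 @ $1.10 + 187 @ $1.00 + 231 @ $1.00 = $2,636.50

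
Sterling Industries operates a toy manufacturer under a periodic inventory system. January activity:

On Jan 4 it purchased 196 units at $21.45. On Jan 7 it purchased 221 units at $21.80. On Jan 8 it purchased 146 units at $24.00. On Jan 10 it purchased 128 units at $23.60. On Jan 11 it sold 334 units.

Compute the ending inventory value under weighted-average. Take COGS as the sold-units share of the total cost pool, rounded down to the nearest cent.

Jan 11, sell 334: 334/691 × $15,546.80 → $7,514.66
Ending inventory (cost pool remaining) = $8,032.14

Ending inventory = $8,032.14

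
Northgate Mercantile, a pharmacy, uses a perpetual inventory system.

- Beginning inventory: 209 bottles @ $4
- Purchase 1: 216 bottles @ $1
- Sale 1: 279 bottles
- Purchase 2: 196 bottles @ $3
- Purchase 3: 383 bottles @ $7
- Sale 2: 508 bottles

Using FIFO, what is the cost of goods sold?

COGS = $2,802

Sale 1 (279) [FIFO — oldest first]: 209 @ $4 + 70 @ $1 = $906
Sale 2 (508) [FIFO — oldest first]: 146 @ $1 + 196 @ $3 + 166 @ $7 = $1,896
Total COGS = $906 + $1,896 = $2,802
Ending inventory: 217 @ $7 = $1,519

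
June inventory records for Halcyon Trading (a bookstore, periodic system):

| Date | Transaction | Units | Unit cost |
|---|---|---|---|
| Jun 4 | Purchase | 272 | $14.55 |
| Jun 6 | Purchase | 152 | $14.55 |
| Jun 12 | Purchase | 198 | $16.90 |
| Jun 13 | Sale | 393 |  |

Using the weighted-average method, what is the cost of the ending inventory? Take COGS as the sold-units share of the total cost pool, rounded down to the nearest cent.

Ending inventory = $3,503.26

Jun 13, sell 393: 393/622 × $9,515.40 → $6,012.14
Ending inventory (cost pool remaining) = $3,503.26
Check: goods available $9,515.40 = COGS $6,012.14 + ending $3,503.26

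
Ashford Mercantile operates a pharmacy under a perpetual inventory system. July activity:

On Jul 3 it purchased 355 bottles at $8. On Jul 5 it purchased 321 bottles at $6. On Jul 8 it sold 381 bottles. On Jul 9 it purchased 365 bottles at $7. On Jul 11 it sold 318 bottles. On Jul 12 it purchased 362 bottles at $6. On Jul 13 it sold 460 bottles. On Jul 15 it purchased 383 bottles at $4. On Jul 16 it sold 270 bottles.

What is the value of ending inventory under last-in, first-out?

Jul 8, 381 sold [LIFO — newest first]: 321 @ $6 + 60 @ $8 = $2,406
Jul 11, 318 sold [LIFO — newest first]: 318 @ $7 = $2,226
Jul 13, 460 sold [LIFO — newest first]: 362 @ $6 + 47 @ $7 + 51 @ $8 = $2,909
Jul 16, 270 sold [LIFO — newest first]: 270 @ $4 = $1,080
Total COGS = $2,406 + $2,226 + $2,909 + $1,080 = $8,621
Ending inventory: 244 @ $8 + 113 @ $4 = $2,404

Ending inventory = $2,404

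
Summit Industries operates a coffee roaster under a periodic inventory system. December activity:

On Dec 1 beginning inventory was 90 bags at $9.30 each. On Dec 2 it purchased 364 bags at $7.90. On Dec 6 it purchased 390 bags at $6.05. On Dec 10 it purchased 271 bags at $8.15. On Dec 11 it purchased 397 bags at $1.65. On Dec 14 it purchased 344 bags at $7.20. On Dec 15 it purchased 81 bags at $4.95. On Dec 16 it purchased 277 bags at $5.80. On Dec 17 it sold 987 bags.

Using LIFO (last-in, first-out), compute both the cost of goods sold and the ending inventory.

COGS = $4,954.60; ending inventory = $8,465.55

Dec 17, 987 sold [LIFO — newest first]: 277 @ $5.80 + 81 @ $4.95 + 344 @ $7.20 + 285 @ $1.65 = $4,954.60
Ending inventory: 90 @ $9.30 + 364 @ $7.90 + 390 @ $6.05 + 271 @ $8.15 + 112 @ $1.65 = $8,465.55
Check: goods available $13,420.15 = COGS $4,954.60 + ending $8,465.55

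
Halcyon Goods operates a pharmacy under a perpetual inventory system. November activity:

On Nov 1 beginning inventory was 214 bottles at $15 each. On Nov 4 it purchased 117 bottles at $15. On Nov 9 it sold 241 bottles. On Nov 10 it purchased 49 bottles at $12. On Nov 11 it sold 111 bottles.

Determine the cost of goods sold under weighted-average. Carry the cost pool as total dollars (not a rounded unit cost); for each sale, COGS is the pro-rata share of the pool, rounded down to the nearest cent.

After Nov 1: 214 on hand, pool $3,210.00 (≈ $15.0000 each)
After Nov 4: 331 on hand, pool $4,965.00 (≈ $15.0000 each)
Nov 9, sell 241: 241/331 × $4,965.00 → $3,615.00
After Nov 10: 139 on hand, pool $1,938.00 (≈ $13.9424 each)
Nov 11, sell 111: 111/139 × $1,938.00 → $1,547.61
Total COGS = $3,615.00 + $1,547.61 = $5,162.61
Ending inventory (cost pool remaining) = $390.39

COGS = $5,162.61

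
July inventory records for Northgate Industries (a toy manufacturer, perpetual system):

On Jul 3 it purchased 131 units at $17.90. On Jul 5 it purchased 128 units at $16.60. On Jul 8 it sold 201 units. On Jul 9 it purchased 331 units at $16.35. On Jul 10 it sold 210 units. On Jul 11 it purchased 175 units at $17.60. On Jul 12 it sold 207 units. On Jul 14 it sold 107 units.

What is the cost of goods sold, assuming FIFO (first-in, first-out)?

Jul 8, 201 sold [FIFO — oldest first]: 131 @ $17.90 + 70 @ $16.60 = $3,506.90
Jul 10, 210 sold [FIFO — oldest first]: 58 @ $16.60 + 152 @ $16.35 = $3,448.00
Jul 12, 207 sold [FIFO — oldest first]: 179 @ $16.35 + 28 @ $17.60 = $3,419.45
Jul 14, 107 sold [FIFO — oldest first]: 107 @ $17.60 = $1,883.20
Total COGS = $3,506.90 + $3,448.00 + $3,419.45 + $1,883.20 = $12,257.55
Ending inventory: 40 @ $17.60 = $704.00
Check: goods available $12,961.55 = COGS $12,257.55 + ending $704.00

COGS = $12,257.55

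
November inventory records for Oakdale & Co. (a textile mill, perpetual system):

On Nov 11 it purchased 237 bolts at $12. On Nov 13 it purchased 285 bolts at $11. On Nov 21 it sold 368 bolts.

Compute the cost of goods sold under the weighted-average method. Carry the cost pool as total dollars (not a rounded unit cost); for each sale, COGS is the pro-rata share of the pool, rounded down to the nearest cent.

COGS = $4,215.08

After Nov 11: 237 on hand, pool $2,844.00 (≈ $12.0000 each)
After Nov 13: 522 on hand, pool $5,979.00 (≈ $11.4540 each)
Nov 21, sell 368: 368/522 × $5,979.00 → $4,215.08
Ending inventory (cost pool remaining) = $1,763.92
Check: goods available $5,979.00 = COGS $4,215.08 + ending $1,763.92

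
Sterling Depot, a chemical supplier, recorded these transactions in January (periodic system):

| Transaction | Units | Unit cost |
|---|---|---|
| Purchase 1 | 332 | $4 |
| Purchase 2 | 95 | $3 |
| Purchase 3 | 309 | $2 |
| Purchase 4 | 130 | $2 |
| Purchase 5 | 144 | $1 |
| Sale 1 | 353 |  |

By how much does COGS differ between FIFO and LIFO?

FIFO COGS: 332 @ $4 + 21 @ $3 = $1,391
LIFO COGS: 144 @ $1 + 130 @ $2 + 79 @ $2 = $562
Difference = |$1,391 − $562| = $829

$829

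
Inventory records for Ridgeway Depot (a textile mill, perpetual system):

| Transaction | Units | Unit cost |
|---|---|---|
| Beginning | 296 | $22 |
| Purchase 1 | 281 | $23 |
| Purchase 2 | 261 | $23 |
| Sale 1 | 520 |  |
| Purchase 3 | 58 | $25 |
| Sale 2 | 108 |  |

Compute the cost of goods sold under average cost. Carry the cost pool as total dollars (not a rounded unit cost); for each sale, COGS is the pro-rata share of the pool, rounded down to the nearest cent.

After Beginning: 296 on hand, pool $6,512.00 (≈ $22.0000 each)
After Purchase 1: 577 on hand, pool $12,975.00 (≈ $22.4870 each)
After Purchase 2: 838 on hand, pool $18,978.00 (≈ $22.6468 each)
Sale 1, sell 520: 520/838 × $18,978.00 → $11,776.32
After Purchase 3: 376 on hand, pool $8,651.68 (≈ $23.0098 each)
Sale 2, sell 108: 108/376 × $8,651.68 → $2,485.05
Total COGS = $11,776.32 + $2,485.05 = $14,261.37
Ending inventory (cost pool remaining) = $6,166.63

COGS = $14,261.37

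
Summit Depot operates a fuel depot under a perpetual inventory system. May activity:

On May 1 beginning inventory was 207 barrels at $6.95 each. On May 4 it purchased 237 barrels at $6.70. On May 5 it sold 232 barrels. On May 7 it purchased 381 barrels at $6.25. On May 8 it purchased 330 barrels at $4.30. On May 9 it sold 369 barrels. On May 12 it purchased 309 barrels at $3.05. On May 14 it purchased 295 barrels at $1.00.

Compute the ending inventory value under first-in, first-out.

May 5, 232 sold [FIFO — oldest first]: 207 @ $6.95 + 25 @ $6.70 = $1,606.15
May 9, 369 sold [FIFO — oldest first]: 212 @ $6.70 + 157 @ $6.25 = $2,401.65
Total COGS = $1,606.15 + $2,401.65 = $4,007.80
Ending inventory: 224 @ $6.25 + 330 @ $4.30 + 309 @ $3.05 + 295 @ $1.00 = $4,056.45

Ending inventory = $4,056.45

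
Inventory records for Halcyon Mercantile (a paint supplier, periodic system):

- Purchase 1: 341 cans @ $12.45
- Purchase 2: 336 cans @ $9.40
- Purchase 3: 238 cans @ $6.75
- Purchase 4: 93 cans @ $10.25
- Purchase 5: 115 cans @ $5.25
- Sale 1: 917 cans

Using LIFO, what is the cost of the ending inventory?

Ending inventory = $2,564.70

Sale 1 (917) [LIFO — newest first]: 115 @ $5.25 + 93 @ $10.25 + 238 @ $6.75 + 336 @ $9.40 + 135 @ $12.45 = $8,002.65
Ending inventory: 206 @ $12.45 = $2,564.70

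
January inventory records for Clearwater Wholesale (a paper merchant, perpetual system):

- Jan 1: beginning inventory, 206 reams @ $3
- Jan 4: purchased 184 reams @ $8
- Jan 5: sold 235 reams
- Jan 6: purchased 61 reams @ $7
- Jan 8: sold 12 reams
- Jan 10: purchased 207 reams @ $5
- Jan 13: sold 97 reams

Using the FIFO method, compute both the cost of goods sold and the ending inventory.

Jan 5, 235 sold [FIFO — oldest first]: 206 @ $3 + 29 @ $8 = $850
Jan 8, 12 sold [FIFO — oldest first]: 12 @ $8 = $96
Jan 13, 97 sold [FIFO — oldest first]: 97 @ $8 = $776
Total COGS = $850 + $96 + $776 = $1,722
Ending inventory: 46 @ $8 + 61 @ $7 + 207 @ $5 = $1,830

COGS = $1,722; ending inventory = $1,830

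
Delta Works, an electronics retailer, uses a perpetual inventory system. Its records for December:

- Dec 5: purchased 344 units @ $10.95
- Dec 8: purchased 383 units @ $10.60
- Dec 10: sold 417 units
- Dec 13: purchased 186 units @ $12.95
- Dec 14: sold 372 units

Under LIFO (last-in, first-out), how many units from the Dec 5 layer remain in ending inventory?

124

Dec 10, 417 sold [LIFO — newest first]: 383 @ $10.60 + 34 @ $10.95 = $4,432.10
Dec 14, 372 sold [LIFO — newest first]: 186 @ $12.95 + 186 @ $10.95 = $4,445.40
Total COGS = $4,432.10 + $4,445.40 = $8,877.50
Ending inventory: 124 @ $10.95 = $1,357.80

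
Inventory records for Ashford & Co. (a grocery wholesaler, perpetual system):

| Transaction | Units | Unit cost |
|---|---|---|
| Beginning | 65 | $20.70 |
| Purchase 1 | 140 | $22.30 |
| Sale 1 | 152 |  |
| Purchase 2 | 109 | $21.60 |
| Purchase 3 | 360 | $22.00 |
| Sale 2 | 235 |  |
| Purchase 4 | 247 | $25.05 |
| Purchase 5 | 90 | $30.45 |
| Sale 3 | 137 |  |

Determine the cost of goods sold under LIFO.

Sale 1 (152) [LIFO — newest first]: 140 @ $22.30 + 12 @ $20.70 = $3,370.40
Sale 2 (235) [LIFO — newest first]: 235 @ $22.00 = $5,170.00
Sale 3 (137) [LIFO — newest first]: 90 @ $30.45 + 47 @ $25.05 = $3,917.85
Total COGS = $3,370.40 + $5,170.00 + $3,917.85 = $12,458.25
Ending inventory: 53 @ $20.70 + 109 @ $21.60 + 125 @ $22.00 + 200 @ $25.05 = $11,211.50
Check: goods available $23,669.75 = COGS $12,458.25 + ending $11,211.50

COGS = $12,458.25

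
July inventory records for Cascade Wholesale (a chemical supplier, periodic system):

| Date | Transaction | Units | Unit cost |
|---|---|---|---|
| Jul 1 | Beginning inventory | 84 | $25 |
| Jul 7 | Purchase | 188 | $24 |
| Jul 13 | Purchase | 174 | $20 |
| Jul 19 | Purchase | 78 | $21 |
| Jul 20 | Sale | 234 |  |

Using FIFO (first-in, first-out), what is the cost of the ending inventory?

Ending inventory = $6,030

Jul 20, 234 sold [FIFO — oldest first]: 84 @ $25 + 150 @ $24 = $5,700
Ending inventory: 38 @ $24 + 174 @ $20 + 78 @ $21 = $6,030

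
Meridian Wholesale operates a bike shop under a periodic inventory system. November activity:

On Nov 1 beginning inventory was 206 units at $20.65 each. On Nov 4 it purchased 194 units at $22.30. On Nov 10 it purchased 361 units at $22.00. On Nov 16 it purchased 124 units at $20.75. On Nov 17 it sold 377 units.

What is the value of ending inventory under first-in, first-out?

Nov 17, 377 sold [FIFO — oldest first]: 206 @ $20.65 + 171 @ $22.30 = $8,067.20
Ending inventory: 23 @ $22.30 + 361 @ $22.00 + 124 @ $20.75 = $11,027.90

Ending inventory = $11,027.90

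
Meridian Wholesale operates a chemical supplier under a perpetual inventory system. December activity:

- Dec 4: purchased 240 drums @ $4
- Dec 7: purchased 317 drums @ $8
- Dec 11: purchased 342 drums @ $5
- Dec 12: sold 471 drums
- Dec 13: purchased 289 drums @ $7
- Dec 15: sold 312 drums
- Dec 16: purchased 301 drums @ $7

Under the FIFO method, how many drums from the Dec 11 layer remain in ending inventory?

116

Dec 12, 471 sold [FIFO — oldest first]: 240 @ $4 + 231 @ $8 = $2,808
Dec 15, 312 sold [FIFO — oldest first]: 86 @ $8 + 226 @ $5 = $1,818
Total COGS = $2,808 + $1,818 = $4,626
Ending inventory: 116 @ $5 + 289 @ $7 + 301 @ $7 = $4,710
Check: goods available $9,336 = COGS $4,626 + ending $4,710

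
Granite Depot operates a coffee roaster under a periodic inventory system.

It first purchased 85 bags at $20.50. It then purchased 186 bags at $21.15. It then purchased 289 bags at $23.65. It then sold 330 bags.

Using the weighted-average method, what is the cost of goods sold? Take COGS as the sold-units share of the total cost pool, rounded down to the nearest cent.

COGS = $7,372.70

Sale 1, sell 330: 330/560 × $12,511.25 → $7,372.70
Ending inventory (cost pool remaining) = $5,138.55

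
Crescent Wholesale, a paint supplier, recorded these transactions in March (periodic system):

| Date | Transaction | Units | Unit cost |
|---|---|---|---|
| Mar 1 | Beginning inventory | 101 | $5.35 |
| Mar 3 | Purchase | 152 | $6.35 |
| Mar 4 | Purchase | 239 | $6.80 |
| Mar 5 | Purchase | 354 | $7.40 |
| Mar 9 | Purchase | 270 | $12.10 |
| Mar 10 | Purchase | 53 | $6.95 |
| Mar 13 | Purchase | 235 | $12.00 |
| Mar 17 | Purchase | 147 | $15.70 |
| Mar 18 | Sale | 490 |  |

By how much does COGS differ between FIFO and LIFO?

$3,044.60

FIFO COGS: 101 @ $5.35 + 152 @ $6.35 + 237 @ $6.80 = $3,117.15
LIFO COGS: 147 @ $15.70 + 235 @ $12.00 + 53 @ $6.95 + 55 @ $12.10 = $6,161.75
Difference = |$3,117.15 − $6,161.75| = $3,044.60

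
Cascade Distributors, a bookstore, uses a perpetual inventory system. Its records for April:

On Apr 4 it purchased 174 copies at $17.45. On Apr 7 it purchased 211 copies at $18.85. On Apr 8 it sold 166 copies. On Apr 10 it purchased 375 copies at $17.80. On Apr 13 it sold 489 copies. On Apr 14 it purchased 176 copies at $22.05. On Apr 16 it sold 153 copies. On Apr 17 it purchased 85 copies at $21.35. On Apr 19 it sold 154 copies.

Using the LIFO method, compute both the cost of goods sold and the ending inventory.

COGS = $18,354.65; ending inventory = $1,029.55

Apr 8, 166 sold [LIFO — newest first]: 166 @ $18.85 = $3,129.10
Apr 13, 489 sold [LIFO — newest first]: 375 @ $17.80 + 45 @ $18.85 + 69 @ $17.45 = $8,727.30
Apr 16, 153 sold [LIFO — newest first]: 153 @ $22.05 = $3,373.65
Apr 19, 154 sold [LIFO — newest first]: 85 @ $21.35 + 23 @ $22.05 + 46 @ $17.45 = $3,124.60
Total COGS = $3,129.10 + $8,727.30 + $3,373.65 + $3,124.60 = $18,354.65
Ending inventory: 59 @ $17.45 = $1,029.55
Check: goods available $19,384.20 = COGS $18,354.65 + ending $1,029.55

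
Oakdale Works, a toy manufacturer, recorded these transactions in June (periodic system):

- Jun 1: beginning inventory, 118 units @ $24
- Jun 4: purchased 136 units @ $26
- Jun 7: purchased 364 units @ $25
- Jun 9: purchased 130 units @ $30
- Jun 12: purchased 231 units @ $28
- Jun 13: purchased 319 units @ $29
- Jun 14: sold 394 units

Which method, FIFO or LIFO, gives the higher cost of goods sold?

FIFO COGS: 118 @ $24 + 136 @ $26 + 140 @ $25 = $9,868
LIFO COGS: 319 @ $29 + 75 @ $28 = $11,351

LIFO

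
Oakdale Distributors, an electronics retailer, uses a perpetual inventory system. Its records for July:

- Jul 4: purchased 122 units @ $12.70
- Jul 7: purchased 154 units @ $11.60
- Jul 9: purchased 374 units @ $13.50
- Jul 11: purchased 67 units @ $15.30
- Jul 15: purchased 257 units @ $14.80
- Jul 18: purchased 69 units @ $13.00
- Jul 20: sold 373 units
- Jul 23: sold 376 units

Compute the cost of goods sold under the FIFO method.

Jul 20, 373 sold [FIFO — oldest first]: 122 @ $12.70 + 154 @ $11.60 + 97 @ $13.50 = $4,645.30
Jul 23, 376 sold [FIFO — oldest first]: 277 @ $13.50 + 67 @ $15.30 + 32 @ $14.80 = $5,238.20
Total COGS = $4,645.30 + $5,238.20 = $9,883.50
Ending inventory: 225 @ $14.80 + 69 @ $13.00 = $4,227.00
Check: goods available $14,110.50 = COGS $9,883.50 + ending $4,227.00

COGS = $9,883.50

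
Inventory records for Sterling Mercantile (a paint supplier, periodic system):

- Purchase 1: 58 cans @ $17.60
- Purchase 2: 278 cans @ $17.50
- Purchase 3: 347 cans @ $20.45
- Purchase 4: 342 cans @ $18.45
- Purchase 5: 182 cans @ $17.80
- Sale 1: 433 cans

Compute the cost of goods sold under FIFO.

Sale 1 (433) [FIFO — oldest first]: 58 @ $17.60 + 278 @ $17.50 + 97 @ $20.45 = $7,869.45
Ending inventory: 250 @ $20.45 + 342 @ $18.45 + 182 @ $17.80 = $14,662.00

COGS = $7,869.45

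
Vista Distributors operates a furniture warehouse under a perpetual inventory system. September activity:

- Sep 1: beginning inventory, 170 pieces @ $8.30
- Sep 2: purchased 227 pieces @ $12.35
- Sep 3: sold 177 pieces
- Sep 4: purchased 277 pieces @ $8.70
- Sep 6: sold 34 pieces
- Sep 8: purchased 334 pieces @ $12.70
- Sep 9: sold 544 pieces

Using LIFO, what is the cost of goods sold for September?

COGS = $8,550.55

Sep 3, 177 sold [LIFO — newest first]: 177 @ $12.35 = $2,185.95
Sep 6, 34 sold [LIFO — newest first]: 34 @ $8.70 = $295.80
Sep 9, 544 sold [LIFO — newest first]: 334 @ $12.70 + 210 @ $8.70 = $6,068.80
Total COGS = $2,185.95 + $295.80 + $6,068.80 = $8,550.55
Ending inventory: 170 @ $8.30 + 50 @ $12.35 + 33 @ $8.70 = $2,315.60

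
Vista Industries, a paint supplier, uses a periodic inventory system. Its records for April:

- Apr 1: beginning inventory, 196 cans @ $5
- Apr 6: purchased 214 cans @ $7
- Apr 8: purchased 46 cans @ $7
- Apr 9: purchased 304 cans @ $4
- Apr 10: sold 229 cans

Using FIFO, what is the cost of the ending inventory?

Apr 10, 229 sold [FIFO — oldest first]: 196 @ $5 + 33 @ $7 = $1,211
Ending inventory: 181 @ $7 + 46 @ $7 + 304 @ $4 = $2,805
Check: goods available $4,016 = COGS $1,211 + ending $2,805

Ending inventory = $2,805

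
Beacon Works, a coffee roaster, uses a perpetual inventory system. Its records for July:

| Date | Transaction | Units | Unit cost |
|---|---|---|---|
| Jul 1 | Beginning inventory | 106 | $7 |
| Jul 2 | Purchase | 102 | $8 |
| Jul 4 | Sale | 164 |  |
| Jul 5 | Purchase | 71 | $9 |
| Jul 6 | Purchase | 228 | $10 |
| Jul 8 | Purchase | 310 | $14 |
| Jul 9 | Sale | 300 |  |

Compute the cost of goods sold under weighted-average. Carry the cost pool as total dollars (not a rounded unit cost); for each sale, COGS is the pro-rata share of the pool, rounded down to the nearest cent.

After Jul 1: 106 on hand, pool $742.00 (≈ $7.0000 each)
After Jul 2: 208 on hand, pool $1,558.00 (≈ $7.4904 each)
Jul 4, sell 164: 164/208 × $1,558.00 → $1,228.42
After Jul 5: 115 on hand, pool $968.58 (≈ $8.4224 each)
After Jul 6: 343 on hand, pool $3,248.58 (≈ $9.4711 each)
After Jul 8: 653 on hand, pool $7,588.58 (≈ $11.6211 each)
Jul 9, sell 300: 300/653 × $7,588.58 → $3,486.33
Total COGS = $1,228.42 + $3,486.33 = $4,714.75
Ending inventory (cost pool remaining) = $4,102.25

COGS = $4,714.75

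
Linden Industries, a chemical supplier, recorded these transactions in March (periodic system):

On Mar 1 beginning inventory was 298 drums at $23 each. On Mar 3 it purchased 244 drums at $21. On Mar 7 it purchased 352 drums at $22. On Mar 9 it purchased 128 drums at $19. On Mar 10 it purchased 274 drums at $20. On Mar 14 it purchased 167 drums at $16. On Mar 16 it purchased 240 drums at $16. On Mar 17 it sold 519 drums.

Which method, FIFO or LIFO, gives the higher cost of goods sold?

FIFO

FIFO COGS: 298 @ $23 + 221 @ $21 = $11,495
LIFO COGS: 240 @ $16 + 167 @ $16 + 112 @ $20 = $8,752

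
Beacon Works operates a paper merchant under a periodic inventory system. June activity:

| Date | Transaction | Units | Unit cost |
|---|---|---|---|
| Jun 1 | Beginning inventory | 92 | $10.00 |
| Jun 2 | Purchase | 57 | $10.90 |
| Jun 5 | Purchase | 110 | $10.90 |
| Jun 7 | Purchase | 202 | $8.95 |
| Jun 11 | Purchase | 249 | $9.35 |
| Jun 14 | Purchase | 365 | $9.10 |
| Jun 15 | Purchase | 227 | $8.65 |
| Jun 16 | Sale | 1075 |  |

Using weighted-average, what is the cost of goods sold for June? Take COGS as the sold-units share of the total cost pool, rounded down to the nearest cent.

Jun 16, sell 1075: 1075/1302 × $12,161.40 → $10,041.09
Ending inventory (cost pool remaining) = $2,120.31

COGS = $10,041.09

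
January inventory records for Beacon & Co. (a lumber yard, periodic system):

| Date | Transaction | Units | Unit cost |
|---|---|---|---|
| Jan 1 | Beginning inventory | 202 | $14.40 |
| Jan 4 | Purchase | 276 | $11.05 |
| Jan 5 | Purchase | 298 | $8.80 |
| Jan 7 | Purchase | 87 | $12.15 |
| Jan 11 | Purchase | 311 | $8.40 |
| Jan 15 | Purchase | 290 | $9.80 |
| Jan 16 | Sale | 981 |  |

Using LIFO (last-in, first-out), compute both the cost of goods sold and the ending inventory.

COGS = $9,089.85; ending inventory = $6,002.60

Jan 16, 981 sold [LIFO — newest first]: 290 @ $9.80 + 311 @ $8.40 + 87 @ $12.15 + 293 @ $8.80 = $9,089.85
Ending inventory: 202 @ $14.40 + 276 @ $11.05 + 5 @ $8.80 = $6,002.60
Check: goods available $15,092.45 = COGS $9,089.85 + ending $6,002.60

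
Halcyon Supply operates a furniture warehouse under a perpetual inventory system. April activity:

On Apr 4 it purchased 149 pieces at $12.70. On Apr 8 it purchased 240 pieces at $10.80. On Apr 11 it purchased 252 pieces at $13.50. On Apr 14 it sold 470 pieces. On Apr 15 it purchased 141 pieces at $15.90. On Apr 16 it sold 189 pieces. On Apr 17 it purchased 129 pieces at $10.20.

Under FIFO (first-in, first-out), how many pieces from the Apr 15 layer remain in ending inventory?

123

Apr 14, 470 sold [FIFO — oldest first]: 149 @ $12.70 + 240 @ $10.80 + 81 @ $13.50 = $5,577.80
Apr 16, 189 sold [FIFO — oldest first]: 171 @ $13.50 + 18 @ $15.90 = $2,594.70
Total COGS = $5,577.80 + $2,594.70 = $8,172.50
Ending inventory: 123 @ $15.90 + 129 @ $10.20 = $3,271.50
Check: goods available $11,444.00 = COGS $8,172.50 + ending $3,271.50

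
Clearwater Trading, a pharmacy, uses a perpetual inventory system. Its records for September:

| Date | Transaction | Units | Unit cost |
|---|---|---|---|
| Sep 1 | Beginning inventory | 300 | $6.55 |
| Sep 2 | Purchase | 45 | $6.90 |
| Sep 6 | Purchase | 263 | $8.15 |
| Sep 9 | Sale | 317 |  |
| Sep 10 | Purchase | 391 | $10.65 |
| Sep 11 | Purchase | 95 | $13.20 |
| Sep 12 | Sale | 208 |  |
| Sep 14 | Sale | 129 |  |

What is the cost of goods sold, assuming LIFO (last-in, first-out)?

Sep 9, 317 sold [LIFO — newest first]: 263 @ $8.15 + 45 @ $6.90 + 9 @ $6.55 = $2,512.90
Sep 12, 208 sold [LIFO — newest first]: 95 @ $13.20 + 113 @ $10.65 = $2,457.45
Sep 14, 129 sold [LIFO — newest first]: 129 @ $10.65 = $1,373.85
Total COGS = $2,512.90 + $2,457.45 + $1,373.85 = $6,344.20
Ending inventory: 291 @ $6.55 + 149 @ $10.65 = $3,492.90
Check: goods available $9,837.10 = COGS $6,344.20 + ending $3,492.90

COGS = $6,344.20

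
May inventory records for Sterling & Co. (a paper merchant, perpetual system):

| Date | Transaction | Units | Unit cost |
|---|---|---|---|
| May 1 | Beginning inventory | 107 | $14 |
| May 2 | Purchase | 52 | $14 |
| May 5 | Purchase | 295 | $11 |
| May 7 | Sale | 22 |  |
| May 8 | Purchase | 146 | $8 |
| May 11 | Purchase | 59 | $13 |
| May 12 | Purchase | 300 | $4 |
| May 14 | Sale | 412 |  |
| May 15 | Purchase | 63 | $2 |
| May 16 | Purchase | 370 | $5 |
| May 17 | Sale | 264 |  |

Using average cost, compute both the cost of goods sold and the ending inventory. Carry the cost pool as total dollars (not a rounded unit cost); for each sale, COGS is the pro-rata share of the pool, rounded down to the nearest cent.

COGS = $5,765.00; ending inventory = $4,817.00

After May 1: 107 on hand, pool $1,498.00 (≈ $14.0000 each)
After May 2: 159 on hand, pool $2,226.00 (≈ $14.0000 each)
After May 5: 454 on hand, pool $5,471.00 (≈ $12.0507 each)
May 7, sell 22: 22/454 × $5,471.00 → $265.11
After May 8: 578 on hand, pool $6,373.89 (≈ $11.0275 each)
After May 11: 637 on hand, pool $7,140.89 (≈ $11.2102 each)
After May 12: 937 on hand, pool $8,340.89 (≈ $8.9017 each)
May 14, sell 412: 412/937 × $8,340.89 → $3,667.49
After May 15: 588 on hand, pool $4,799.40 (≈ $8.1622 each)
After May 16: 958 on hand, pool $6,649.40 (≈ $6.9409 each)
May 17, sell 264: 264/958 × $6,649.40 → $1,832.40
Total COGS = $265.11 + $3,667.49 + $1,832.40 = $5,765.00
Ending inventory (cost pool remaining) = $4,817.00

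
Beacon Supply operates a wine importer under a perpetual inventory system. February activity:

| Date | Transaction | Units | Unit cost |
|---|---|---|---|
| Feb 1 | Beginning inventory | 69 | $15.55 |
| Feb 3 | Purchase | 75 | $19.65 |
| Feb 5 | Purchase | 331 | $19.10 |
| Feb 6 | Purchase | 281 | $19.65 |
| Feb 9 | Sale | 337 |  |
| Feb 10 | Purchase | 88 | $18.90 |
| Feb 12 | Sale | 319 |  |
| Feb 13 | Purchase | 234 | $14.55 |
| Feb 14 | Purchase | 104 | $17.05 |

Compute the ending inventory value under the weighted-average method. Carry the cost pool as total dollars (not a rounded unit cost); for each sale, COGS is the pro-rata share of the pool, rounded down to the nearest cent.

After Feb 1: 69 on hand, pool $1,072.95 (≈ $15.5500 each)
After Feb 3: 144 on hand, pool $2,546.70 (≈ $17.6854 each)
After Feb 5: 475 on hand, pool $8,868.80 (≈ $18.6712 each)
After Feb 6: 756 on hand, pool $14,390.45 (≈ $19.0350 each)
Feb 9, sell 337: 337/756 × $14,390.45 → $6,414.79
After Feb 10: 507 on hand, pool $9,638.86 (≈ $19.0116 each)
Feb 12, sell 319: 319/507 × $9,638.86 → $6,064.68
After Feb 13: 422 on hand, pool $6,978.88 (≈ $16.5376 each)
After Feb 14: 526 on hand, pool $8,752.08 (≈ $16.6389 each)
Total COGS = $6,414.79 + $6,064.68 = $12,479.47
Ending inventory (cost pool remaining) = $8,752.08

Ending inventory = $8,752.08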